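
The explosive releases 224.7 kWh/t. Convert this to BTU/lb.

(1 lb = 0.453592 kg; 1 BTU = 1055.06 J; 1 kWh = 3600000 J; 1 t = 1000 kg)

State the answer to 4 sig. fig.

347.8 BTU/lb

224.7 kWh/t × 3600000 J/kWh ÷ 1000 kg/t = 808920 J/kg
808920 J/kg ÷ 1055.06 J/BTU × 0.453592 kg/lb = 347.771 BTU/lb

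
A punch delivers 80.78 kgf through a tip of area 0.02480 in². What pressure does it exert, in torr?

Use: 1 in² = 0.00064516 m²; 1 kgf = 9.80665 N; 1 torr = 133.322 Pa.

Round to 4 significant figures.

3.714×10⁵ torr

80.78 kgf × 9.80665 → 792.181 N
0.02480 in² × 0.00064516 → 1.6×10⁻⁵ m²
P = F / A = 792.181 N / 1.6×10⁻⁵ m² = 4.95113×10⁷ Pa
4.95113×10⁷ Pa ÷ (133.322 Pa/torr) = 371366 torr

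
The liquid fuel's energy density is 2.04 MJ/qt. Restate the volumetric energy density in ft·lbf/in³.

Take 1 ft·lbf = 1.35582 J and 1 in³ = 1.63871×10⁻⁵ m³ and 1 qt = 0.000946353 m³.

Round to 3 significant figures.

2.04 MJ/qt × 1000000 J/MJ ÷ 0.000946353 m³/qt = 2.15564×10⁹ J/m³
2.15564×10⁹ J/m³ ÷ 1.35582 J/ft·lbf × 1.63871×10⁻⁵ m³/in³ = 26054.1 ft·lbf/in³

2.61×10⁴ ft·lbf/in³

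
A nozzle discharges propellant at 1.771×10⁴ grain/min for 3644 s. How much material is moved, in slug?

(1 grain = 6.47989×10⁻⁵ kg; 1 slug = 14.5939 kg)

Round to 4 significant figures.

1.771×10⁴ grain/min → 0.0191265 kg/s
m = ṁ × t = 0.0191265 × 3644 = 69.697 kg
In slug: 69.697 / 14.5939 = 4.77576 slug

4.776 slug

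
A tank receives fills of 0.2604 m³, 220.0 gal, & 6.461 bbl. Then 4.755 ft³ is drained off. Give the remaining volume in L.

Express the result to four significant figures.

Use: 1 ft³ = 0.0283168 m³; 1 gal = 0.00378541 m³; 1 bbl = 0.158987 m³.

1986 L

0.2604 m³ (already m³)
220.0 gal × 0.00378541 = 0.83279 m³
6.461 bbl × 0.158987 = 1.02722 m³
4.755 ft³ × 0.0283168 = 0.134646 m³
Net: 0.2604 + 0.83279 + 1.02722 − 0.134646 = 1.98576 m³
In L: 1.98576 / 0.001 = 1985.76 L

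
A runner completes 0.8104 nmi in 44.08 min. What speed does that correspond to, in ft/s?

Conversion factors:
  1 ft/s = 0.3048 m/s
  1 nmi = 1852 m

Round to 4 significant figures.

0.8104 nmi × 1852 → 1500.86 m
44.08 min × 60 → 2644.8 s
v = d / t = 1500.86 m / 2644.8 s = 0.567476 m/s
0.567476 m/s ÷ (0.3048 m/s/ft/s) = 1.8618 ft/s

1.862 ft/s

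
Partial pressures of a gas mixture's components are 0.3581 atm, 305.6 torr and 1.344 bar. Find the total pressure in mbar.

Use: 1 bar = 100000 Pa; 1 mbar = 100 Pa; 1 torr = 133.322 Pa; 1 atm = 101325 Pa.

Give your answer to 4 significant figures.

2114 mbar

0.3581 atm × 101325 = 36284.5 Pa
305.6 torr × 133.322 = 40743.2 Pa
1.344 bar × 100000 = 134400 Pa
Total: 36284.5 + 40743.2 + 134400 = 211428 Pa
In mbar: 211428 / 100 = 2114.28 mbar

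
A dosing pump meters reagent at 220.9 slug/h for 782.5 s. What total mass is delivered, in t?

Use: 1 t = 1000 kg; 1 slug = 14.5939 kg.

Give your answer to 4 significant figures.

0.7007 t

220.9 slug/h → 0.895498 kg/s
m = ṁ × t = 0.895498 × 782.5 = 700.727 kg
In t: 700.727 / 1000 = 0.700727 t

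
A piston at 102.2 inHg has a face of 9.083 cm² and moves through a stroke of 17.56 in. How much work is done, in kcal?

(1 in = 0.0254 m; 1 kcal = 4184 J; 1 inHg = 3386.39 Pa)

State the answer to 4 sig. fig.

0.03351 kcal

102.2 inHg → 346089 Pa
9.083 cm² → 9.083×10⁻⁴ m²
F = P × A = 346089 × 9.083×10⁻⁴ = 314.353 N
17.56 in → 0.446024 m
W = F × d = 314.353 × 0.446024 = 140.209 J
In kcal: 140.209 / 4184 = 0.0335108 kcal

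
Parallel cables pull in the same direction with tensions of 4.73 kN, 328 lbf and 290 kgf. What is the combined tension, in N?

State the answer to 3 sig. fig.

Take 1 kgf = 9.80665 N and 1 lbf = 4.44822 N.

4.73 kN × 1000 → 4730 N
328 lbf × 4.44822 → 1459.02 N
290 kgf × 9.80665 → 2843.93 N
Sum: 4730 + 1459.02 + 2843.93 = 9032.95 N

9030 N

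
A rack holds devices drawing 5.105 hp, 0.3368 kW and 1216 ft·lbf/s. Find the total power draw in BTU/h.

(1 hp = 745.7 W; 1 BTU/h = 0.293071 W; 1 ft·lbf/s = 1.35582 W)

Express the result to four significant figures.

1.976×10⁴ BTU/h

5.105 hp × 745.7 → 3806.8 W
0.3368 kW × 1000 → 336.8 W
1216 ft·lbf/s × 1.35582 → 1648.68 W
Sum: 3806.8 + 336.8 + 1648.68 = 5792.28 W
In BTU/h: 5792.28 / 0.293071 = 19764.1 BTU/h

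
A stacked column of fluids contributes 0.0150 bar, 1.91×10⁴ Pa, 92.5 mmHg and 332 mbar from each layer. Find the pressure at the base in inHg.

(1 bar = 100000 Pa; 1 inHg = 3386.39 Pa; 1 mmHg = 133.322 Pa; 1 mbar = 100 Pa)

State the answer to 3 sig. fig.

19.5 inHg

0.0150 bar × 100000 = 1500 Pa
1.91×10⁴ Pa (already Pa)
92.5 mmHg × 133.322 = 12332.3 Pa
332 mbar × 100 = 33200 Pa
Sum: 1500 + 19100 + 12332.3 + 33200 = 66132.3 Pa
In inHg: 66132.3 / 3386.39 = 19.5288 inHg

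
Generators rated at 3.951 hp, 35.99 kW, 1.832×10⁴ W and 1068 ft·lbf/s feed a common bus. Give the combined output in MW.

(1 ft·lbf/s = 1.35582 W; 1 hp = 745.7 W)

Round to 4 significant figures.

0.05870 MW

3.951 hp × 745.7 → 2946.26 W
35.99 kW × 1000 → 35990 W
1.832×10⁴ W (already W)
1068 ft·lbf/s × 1.35582 → 1448.02 W
Total: 2946.26 + 35990 + 18320 + 1448.02 = 58704.3 W
In MW: 58704.3 / 1000000 = 0.0587043 MW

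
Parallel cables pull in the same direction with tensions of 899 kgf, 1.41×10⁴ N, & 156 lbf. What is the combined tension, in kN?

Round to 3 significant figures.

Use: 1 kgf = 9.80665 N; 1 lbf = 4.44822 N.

899 kgf × 9.80665 = 8816.18 N
1.41×10⁴ N (already N)
156 lbf × 4.44822 = 693.922 N
Combined: 8816.18 + 14100 + 693.922 = 23610.1 N
In kN: 23610.1 / 1000 = 23.6101 kN

23.6 kN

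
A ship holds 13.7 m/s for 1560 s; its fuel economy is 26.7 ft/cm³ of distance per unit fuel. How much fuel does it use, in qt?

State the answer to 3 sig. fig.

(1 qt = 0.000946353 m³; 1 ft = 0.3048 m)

d = v × t = 13.7 × 1560 = 21372 m
26.7 ft/cm³ → 8.13816×10⁶ m/m³
V = d / (distance per unit fuel) = 21372 / 8.13816×10⁶ = 0.00262615 m³
In qt: 0.00262615 / 0.000946353 = 2.77502 qt

2.78 qt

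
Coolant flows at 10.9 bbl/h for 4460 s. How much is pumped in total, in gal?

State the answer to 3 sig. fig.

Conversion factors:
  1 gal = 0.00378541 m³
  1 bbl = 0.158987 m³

567 gal

10.9 bbl/h → 4.81377×10⁻⁴ m³/s
V = Q × t = 4.81377×10⁻⁴ × 4460 = 2.14694 m³
In gal: 2.14694 / 0.00378541 = 567.162 gal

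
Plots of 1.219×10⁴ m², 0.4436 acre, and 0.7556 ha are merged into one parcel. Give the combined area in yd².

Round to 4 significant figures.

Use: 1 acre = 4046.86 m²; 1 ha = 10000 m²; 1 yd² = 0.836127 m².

2.576×10⁴ yd²

1.219×10⁴ m² (already m²)
0.4436 acre × 4046.86 = 1795.19 m²
0.7556 ha × 10000 = 7556 m²
Combined: 12190 + 1795.19 + 7556 = 21541.2 m²
In yd²: 21541.2 / 0.836127 = 25763.1 yd²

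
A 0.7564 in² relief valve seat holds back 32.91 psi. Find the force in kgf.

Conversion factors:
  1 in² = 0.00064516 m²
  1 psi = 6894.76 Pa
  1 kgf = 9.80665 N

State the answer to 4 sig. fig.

32.91 psi × 6894.76 → 226907 Pa
0.7564 in² × 0.00064516 → 4.87999×10⁻⁴ m²
F = P × A = 226907 Pa × 4.87999×10⁻⁴ m² = 110.73 N
110.73 N ÷ (9.80665 N/kgf) = 11.2913 kgf

11.29 kgf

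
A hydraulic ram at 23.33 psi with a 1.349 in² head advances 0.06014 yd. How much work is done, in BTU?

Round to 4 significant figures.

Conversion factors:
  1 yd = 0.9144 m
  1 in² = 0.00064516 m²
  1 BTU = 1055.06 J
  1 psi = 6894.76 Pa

23.33 psi → 160855 Pa
1.349 in² → 8.70321×10⁻⁴ m²
F = P × A = 160855 × 8.70321×10⁻⁴ = 139.995 N
0.06014 yd → 0.054992 m
W = F × d = 139.995 × 0.054992 = 7.69861 J
In BTU: 7.69861 / 1055.06 = 0.00729685 BTU

0.007297 BTU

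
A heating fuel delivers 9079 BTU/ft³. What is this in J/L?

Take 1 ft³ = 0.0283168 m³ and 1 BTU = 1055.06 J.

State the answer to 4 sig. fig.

9079 BTU/ft³ × 1055.06 J/BTU ÷ 0.0283168 m³/ft³ = 3.38276×10⁸ J/m³
3.38276×10⁸ J/m³ × 0.001 m³/L = 338276 J/L

3.383×10⁵ J/L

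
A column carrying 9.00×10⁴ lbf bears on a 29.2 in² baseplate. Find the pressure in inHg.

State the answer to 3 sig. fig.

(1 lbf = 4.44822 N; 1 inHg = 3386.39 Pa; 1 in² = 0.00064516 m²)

9.00×10⁴ lbf × 4.44822 → 400340 N
29.2 in² × 0.00064516 → 0.0188387 m²
P = F / A = 400340 N / 0.0188387 m² = 2.12509×10⁷ Pa
2.12509×10⁷ Pa ÷ (3386.39 Pa/inHg) = 6275.38 inHg

6280 inHg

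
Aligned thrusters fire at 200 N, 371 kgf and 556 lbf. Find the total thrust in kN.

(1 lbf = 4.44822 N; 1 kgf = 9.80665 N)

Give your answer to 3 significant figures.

6.31 kN

200 N (already N)
371 kgf × 9.80665 = 3638.27 N
556 lbf × 4.44822 = 2473.21 N
Combined: 200 + 3638.27 + 2473.21 = 6311.48 N
In kN: 6311.48 / 1000 = 6.31148 kN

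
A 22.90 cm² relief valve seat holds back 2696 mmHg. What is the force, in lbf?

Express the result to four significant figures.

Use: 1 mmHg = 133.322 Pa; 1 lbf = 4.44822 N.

2696 mmHg × 133.322 = 359436 Pa
22.90 cm² × 0.0001 = 0.00229 m²
F = P × A = 359436 Pa × 0.00229 m² = 823.108 N
823.108 N ÷ (4.44822 N/lbf) = 185.042 lbf

185.0 lbf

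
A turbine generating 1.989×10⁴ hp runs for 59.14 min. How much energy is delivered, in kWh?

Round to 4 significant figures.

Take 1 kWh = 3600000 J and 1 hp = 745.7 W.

1.462×10⁴ kWh

1.989×10⁴ hp × 745.7 = 1.4832×10⁷ W
59.14 min × 60 = 3548.4 s
E = P × t = 1.4832×10⁷ W × 3548.4 s = 5.26299×10¹⁰ J
5.26299×10¹⁰ J ÷ (3600000 J/kWh) = 14619.4 kWh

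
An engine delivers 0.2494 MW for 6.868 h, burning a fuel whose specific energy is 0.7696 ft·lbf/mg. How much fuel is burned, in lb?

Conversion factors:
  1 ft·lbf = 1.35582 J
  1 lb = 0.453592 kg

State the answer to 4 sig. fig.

0.2494 MW → 249400 W
6.868 h → 24724.8 s
E = P × t = 249400 × 24724.8 = 6.16637×10⁹ J
0.7696 ft·lbf/mg → 1.04344×10⁶ J/kg
m = E / e_s = 6.16637×10⁹ / 1.04344×10⁶ = 5909.65 kg
In lb: 5909.65 / 0.453592 = 13028.6 lb

1.303×10⁴ lb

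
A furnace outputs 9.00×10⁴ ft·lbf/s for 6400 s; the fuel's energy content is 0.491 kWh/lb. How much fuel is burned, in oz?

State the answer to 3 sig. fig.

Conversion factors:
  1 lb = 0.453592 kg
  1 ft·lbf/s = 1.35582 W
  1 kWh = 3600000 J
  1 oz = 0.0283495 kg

7070 oz

9.00×10⁴ ft·lbf/s → 122024 W
E = P × t = 122024 × 6400 = 7.80954×10⁸ J
0.491 kWh/lb → 3.89689×10⁶ J/kg
m = E / e_s = 7.80954×10⁸ / 3.89689×10⁶ = 200.404 kg
In oz: 200.404 / 0.0283495 = 7069.05 oz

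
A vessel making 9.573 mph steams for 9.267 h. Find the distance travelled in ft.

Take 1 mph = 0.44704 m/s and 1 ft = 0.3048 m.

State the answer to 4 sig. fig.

4.684×10⁵ ft

9.573 mph × 0.44704 = 4.27951 m/s
9.267 h × 3600 = 33361.2 s
d = v × t = 4.27951 m/s × 33361.2 s = 142770 m
142770 m ÷ (0.3048 m/ft) = 468406 ft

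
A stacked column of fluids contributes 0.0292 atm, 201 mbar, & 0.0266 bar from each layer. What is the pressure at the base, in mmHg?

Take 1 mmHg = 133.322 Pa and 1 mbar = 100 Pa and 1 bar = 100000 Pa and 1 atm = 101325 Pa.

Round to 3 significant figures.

0.0292 atm × 101325 = 2958.69 Pa
201 mbar × 100 = 20100 Pa
0.0266 bar × 100000 = 2660 Pa
Combined: 2958.69 + 20100 + 2660 = 25718.7 Pa
In mmHg: 25718.7 / 133.322 = 192.907 mmHg

193 mmHg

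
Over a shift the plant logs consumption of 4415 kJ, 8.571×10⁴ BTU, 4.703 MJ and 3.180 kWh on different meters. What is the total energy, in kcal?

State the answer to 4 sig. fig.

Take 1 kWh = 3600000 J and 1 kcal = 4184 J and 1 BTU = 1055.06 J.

4415 kJ × 1000 → 4.415×10⁶ J
8.571×10⁴ BTU × 1055.06 → 9.04292×10⁷ J
4.703 MJ × 1000000 → 4.703×10⁶ J
3.180 kWh × 3600000 → 1.1448×10⁷ J
Total: 4.415×10⁶ + 9.04292×10⁷ + 4.703×10⁶ + 1.1448×10⁷ = 1.10995×10⁸ J
In kcal: 1.10995×10⁸ / 4184 = 26528.4 kcal

2.653×10⁴ kcal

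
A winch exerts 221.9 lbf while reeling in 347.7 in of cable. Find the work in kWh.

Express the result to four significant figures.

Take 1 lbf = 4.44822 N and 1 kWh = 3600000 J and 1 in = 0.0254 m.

0.002421 kWh

221.9 lbf × 4.44822 = 987.06 N
347.7 in × 0.0254 = 8.83158 m
W = F × d = 987.06 N × 8.83158 m = 8717.3 J
8717.3 J ÷ (3600000 J/kWh) = 0.00242147 kWh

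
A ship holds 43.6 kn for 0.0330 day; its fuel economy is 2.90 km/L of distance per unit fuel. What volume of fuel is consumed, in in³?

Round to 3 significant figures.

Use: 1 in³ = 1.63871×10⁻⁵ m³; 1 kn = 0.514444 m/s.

1350 in³

43.6 kn → 22.4298 m/s
0.0330 day → 2851.2 s
d = v × t = 22.4298 × 2851.2 = 63951.8 m
2.90 km/L → 2.9×10⁶ m/m³
V = d / (distance per unit fuel) = 63951.8 / 2.9×10⁶ = 0.0220523 m³
In in³: 0.0220523 / 1.63871×10⁻⁵ = 1345.71 in³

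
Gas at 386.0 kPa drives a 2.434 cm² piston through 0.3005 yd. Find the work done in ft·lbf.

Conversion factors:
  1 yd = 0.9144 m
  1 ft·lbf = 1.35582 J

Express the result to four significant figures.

19.04 ft·lbf

386.0 kPa → 386000 Pa
2.434 cm² → 2.434×10⁻⁴ m²
F = P × A = 386000 × 2.434×10⁻⁴ = 93.9524 N
0.3005 yd → 0.274777 m
W = F × d = 93.9524 × 0.274777 = 25.816 J
In ft·lbf: 25.816 / 1.35582 = 19.0409 ft·lbf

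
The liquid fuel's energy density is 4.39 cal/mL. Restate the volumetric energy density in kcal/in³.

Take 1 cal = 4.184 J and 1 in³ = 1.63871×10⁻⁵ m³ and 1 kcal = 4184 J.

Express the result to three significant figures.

4.39 cal/mL × 4.184 J/cal ÷ 10⁻⁶ m³/mL = 1.83678×10⁷ J/m³
1.83678×10⁷ J/m³ ÷ 4184 J/kcal × 1.63871×10⁻⁵ m³/in³ = 0.0719395 kcal/in³

0.0719 kcal/in³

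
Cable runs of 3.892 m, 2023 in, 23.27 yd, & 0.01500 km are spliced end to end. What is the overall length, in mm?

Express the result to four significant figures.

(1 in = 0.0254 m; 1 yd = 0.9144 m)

9.155×10⁴ mm

3.892 m (already m)
2023 in × 0.0254 → 51.3842 m
23.27 yd × 0.9144 → 21.2781 m
0.01500 km × 1000 → 15 m
Total: 3.892 + 51.3842 + 21.2781 + 15 = 91.5543 m
In mm: 91.5543 / 0.001 = 91554.3 mm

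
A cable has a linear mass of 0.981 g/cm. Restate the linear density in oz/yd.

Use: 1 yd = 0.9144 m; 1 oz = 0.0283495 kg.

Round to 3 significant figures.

0.981 g/cm × 0.001 kg/g ÷ 0.01 m/cm = 0.0981 kg/m
0.0981 kg/m ÷ 0.0283495 kg/oz × 0.9144 m/yd = 3.16417 oz/yd

3.16 oz/yd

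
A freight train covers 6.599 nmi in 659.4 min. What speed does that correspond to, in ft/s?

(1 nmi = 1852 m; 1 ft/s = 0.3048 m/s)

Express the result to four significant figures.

1.013 ft/s

6.599 nmi × 1852 = 12221.3 m
659.4 min × 60 = 39564 s
v = d / t = 12221.3 m / 39564 s = 0.3089 m/s
0.3089 m/s ÷ (0.3048 m/s/ft/s) = 1.01345 ft/s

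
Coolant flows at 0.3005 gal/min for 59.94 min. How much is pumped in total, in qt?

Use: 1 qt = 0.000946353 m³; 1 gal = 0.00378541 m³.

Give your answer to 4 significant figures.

0.3005 gal/min → 1.89586×10⁻⁵ m³/s
59.94 min → 3596.4 s
V = Q × t = 1.89586×10⁻⁵ × 3596.4 = 0.0681827 m³
In qt: 0.0681827 / 0.000946353 = 72.0479 qt

72.05 qt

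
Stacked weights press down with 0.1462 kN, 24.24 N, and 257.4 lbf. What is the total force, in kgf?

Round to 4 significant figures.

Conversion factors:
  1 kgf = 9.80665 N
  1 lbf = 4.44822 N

134.1 kgf

0.1462 kN × 1000 = 146.2 N
24.24 N (already N)
257.4 lbf × 4.44822 = 1144.97 N
Sum: 146.2 + 24.24 + 1144.97 = 1315.41 N
In kgf: 1315.41 / 9.80665 = 134.134 kgf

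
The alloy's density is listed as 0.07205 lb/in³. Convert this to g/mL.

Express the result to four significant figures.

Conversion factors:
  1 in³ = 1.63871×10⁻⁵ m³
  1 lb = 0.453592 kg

1.994 g/mL

0.07205 lb/in³ × 0.453592 kg/lb ÷ 1.63871×10⁻⁵ m³/in³ = 1994.33 kg/m³
1994.33 kg/m³ ÷ 0.001 kg/g × 10⁻⁶ m³/mL = 1.99433 g/mL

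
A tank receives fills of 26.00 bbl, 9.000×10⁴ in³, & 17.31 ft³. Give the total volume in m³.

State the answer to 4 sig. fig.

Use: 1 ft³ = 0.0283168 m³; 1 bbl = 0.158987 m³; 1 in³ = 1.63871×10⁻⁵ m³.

6.099 m³

26.00 bbl × 0.158987 = 4.13366 m³
9.000×10⁴ in³ × 1.63871×10⁻⁵ = 1.47484 m³
17.31 ft³ × 0.0283168 = 0.490164 m³
Total: 4.13366 + 1.47484 + 0.490164 = 6.09866 m³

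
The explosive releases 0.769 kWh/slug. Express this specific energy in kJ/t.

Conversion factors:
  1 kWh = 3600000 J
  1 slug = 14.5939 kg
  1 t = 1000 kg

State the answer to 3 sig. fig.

1.90×10⁵ kJ/t

0.769 kWh/slug × 3600000 J/kWh ÷ 14.5939 kg/slug = 189696 J/kg
189696 J/kg ÷ 1000 J/kJ × 1000 kg/t = 189696 kJ/t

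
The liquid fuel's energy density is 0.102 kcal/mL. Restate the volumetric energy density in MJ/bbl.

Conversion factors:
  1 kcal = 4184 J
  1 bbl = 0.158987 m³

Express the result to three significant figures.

0.102 kcal/mL × 4184 J/kcal ÷ 10⁻⁶ m³/mL = 4.26768×10⁸ J/m³
4.26768×10⁸ J/m³ ÷ 1000000 J/MJ × 0.158987 m³/bbl = 67.8506 MJ/bbl

67.9 MJ/bbl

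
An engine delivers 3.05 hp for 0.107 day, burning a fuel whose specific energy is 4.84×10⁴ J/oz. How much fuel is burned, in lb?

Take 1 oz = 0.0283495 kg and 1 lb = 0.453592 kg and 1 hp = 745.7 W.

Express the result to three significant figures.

27.2 lb

3.05 hp → 2274.39 W
0.107 day → 9244.8 s
E = P × t = 2274.39 × 9244.8 = 2.10263×10⁷ J
4.84×10⁴ J/oz → 1.70726×10⁶ J/kg
m = E / e_s = 2.10263×10⁷ / 1.70726×10⁶ = 12.3158 kg
In lb: 12.3158 / 0.453592 = 27.1517 lb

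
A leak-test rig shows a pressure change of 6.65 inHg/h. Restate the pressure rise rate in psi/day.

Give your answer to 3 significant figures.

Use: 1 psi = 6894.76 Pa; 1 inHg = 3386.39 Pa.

78.4 psi/day

6.65 inHg/h × 3386.39 Pa/inHg ÷ 3600 s/h = 6.25541 Pa/s
6.25541 Pa/s ÷ 6894.76 Pa/psi × 86400 s/day = 78.3881 psi/day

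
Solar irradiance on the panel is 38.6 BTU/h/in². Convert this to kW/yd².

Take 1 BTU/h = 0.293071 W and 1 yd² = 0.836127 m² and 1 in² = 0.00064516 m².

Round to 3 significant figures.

14.7 kW/yd²

38.6 BTU/h/in² × 0.293071 W/BTU/h ÷ 0.00064516 m²/in² = 17534.5 W/m²
17534.5 W/m² ÷ 1000 W/kW × 0.836127 m²/yd² = 14.6611 kW/yd²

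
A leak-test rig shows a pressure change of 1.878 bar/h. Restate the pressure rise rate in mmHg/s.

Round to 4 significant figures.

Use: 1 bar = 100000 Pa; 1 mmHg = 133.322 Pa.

0.3913 mmHg/s

1.878 bar/h × 100000 Pa/bar ÷ 3600 s/h = 52.1667 Pa/s
52.1667 Pa/s ÷ 133.322 Pa/mmHg = 0.391284 mmHg/s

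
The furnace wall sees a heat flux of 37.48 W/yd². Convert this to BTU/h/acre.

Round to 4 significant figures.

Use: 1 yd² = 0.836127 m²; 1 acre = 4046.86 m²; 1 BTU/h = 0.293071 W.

37.48 W/yd² ÷ 0.836127 m²/yd² = 44.8257 W/m²
44.8257 W/m² ÷ 0.293071 W/BTU/h × 4046.86 m²/acre = 618974 BTU/h/acre

6.190×10⁵ BTU/h/acre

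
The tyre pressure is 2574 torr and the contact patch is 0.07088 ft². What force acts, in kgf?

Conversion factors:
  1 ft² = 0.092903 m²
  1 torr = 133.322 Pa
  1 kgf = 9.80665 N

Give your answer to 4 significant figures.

2574 torr × 133.322 = 343171 Pa
0.07088 ft² × 0.092903 = 0.00658496 m²
F = P × A = 343171 Pa × 0.00658496 m² = 2259.77 N
2259.77 N ÷ (9.80665 N/kgf) = 230.432 kgf

230.4 kgf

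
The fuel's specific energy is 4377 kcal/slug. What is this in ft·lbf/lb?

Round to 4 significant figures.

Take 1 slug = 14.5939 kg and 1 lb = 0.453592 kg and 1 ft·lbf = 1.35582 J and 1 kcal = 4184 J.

4377 kcal/slug × 4184 J/kcal ÷ 14.5939 kg/slug = 1.25486×10⁶ J/kg
1.25486×10⁶ J/kg ÷ 1.35582 J/ft·lbf × 0.453592 kg/lb = 419816 ft·lbf/lb

4.198×10⁵ ft·lbf/lb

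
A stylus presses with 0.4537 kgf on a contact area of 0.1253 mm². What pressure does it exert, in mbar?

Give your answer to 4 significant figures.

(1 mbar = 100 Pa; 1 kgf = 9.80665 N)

3.551×10⁵ mbar

0.4537 kgf × 9.80665 = 4.44928 N
0.1253 mm² × 10⁻⁶ = 1.253×10⁻⁷ m²
P = F / A = 4.44928 N / 1.253×10⁻⁷ m² = 3.5509×10⁷ Pa
3.5509×10⁷ Pa ÷ (100 Pa/mbar) = 355090 mbar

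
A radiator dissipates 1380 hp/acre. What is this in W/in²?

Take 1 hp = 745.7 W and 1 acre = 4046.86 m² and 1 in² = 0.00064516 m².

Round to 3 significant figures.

1380 hp/acre × 745.7 W/hp ÷ 4046.86 m²/acre = 254.288 W/m²
254.288 W/m² × 0.00064516 m²/in² = 0.164056 W/in²

0.164 W/in²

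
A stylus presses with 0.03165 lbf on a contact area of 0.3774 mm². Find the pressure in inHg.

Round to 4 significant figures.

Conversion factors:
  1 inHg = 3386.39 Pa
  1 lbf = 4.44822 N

110.2 inHg

0.03165 lbf × 4.44822 = 0.140786 N
0.3774 mm² × 10⁻⁶ = 3.774×10⁻⁷ m²
P = F / A = 0.140786 N / 3.774×10⁻⁷ m² = 373042 Pa
373042 Pa ÷ (3386.39 Pa/inHg) = 110.159 inHg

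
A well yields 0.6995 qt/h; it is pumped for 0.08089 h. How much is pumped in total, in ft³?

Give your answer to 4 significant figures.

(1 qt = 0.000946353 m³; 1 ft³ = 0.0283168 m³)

0.001891 ft³

0.6995 qt/h → 1.83882×10⁻⁷ m³/s
0.08089 h → 291.204 s
V = Q × t = 1.83882×10⁻⁷ × 291.204 = 5.35472×10⁻⁵ m³
In ft³: 5.35472×10⁻⁵ / 0.0283168 = 0.001891 ft³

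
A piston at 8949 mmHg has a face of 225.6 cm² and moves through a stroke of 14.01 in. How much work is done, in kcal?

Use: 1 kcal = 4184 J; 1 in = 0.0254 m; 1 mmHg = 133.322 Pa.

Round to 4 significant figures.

8949 mmHg → 1.1931×10⁶ Pa
225.6 cm² → 0.02256 m²
F = P × A = 1.1931×10⁶ × 0.02256 = 26916.3 N
14.01 in → 0.355854 m
W = F × d = 26916.3 × 0.355854 = 9578.27 J
In kcal: 9578.27 / 4184 = 2.28926 kcal

2.289 kcal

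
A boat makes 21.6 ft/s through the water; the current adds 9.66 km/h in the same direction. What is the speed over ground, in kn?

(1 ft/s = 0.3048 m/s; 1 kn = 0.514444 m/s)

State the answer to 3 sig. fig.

18.0 kn

21.6 ft/s × 0.3048 = 6.58368 m/s
9.66 km/h × (1/3.6) = 2.68333 m/s
Combined: 6.58368 + 2.68333 = 9.26701 m/s
In kn: 9.26701 / 0.514444 = 18.0136 kn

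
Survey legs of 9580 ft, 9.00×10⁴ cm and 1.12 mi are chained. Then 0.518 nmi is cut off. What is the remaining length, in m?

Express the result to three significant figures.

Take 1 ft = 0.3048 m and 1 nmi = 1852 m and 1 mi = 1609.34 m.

4660 m

9580 ft × 0.3048 = 2919.98 m
9.00×10⁴ cm × 0.01 = 900 m
1.12 mi × 1609.34 = 1802.46 m
0.518 nmi × 1852 = 959.336 m
Net: 2919.98 + 900 + 1802.46 − 959.336 = 4663.1 m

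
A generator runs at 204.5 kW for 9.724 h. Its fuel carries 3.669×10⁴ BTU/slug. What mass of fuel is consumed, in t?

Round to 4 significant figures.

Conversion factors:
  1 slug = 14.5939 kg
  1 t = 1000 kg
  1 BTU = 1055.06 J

204.5 kW → 204500 W
9.724 h → 35006.4 s
E = P × t = 204500 × 35006.4 = 7.15881×10⁹ J
3.669×10⁴ BTU/slug → 2.65249×10⁶ J/kg
m = E / e_s = 7.15881×10⁹ / 2.65249×10⁶ = 2698.9 kg
In t: 2698.9 / 1000 = 2.6989 t

2.699 t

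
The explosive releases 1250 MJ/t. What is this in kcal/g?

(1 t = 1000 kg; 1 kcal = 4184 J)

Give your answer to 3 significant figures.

1250 MJ/t × 1000000 J/MJ ÷ 1000 kg/t = 1.25×10⁶ J/kg
1.25×10⁶ J/kg ÷ 4184 J/kcal × 0.001 kg/g = 0.298757 kcal/g

0.299 kcal/g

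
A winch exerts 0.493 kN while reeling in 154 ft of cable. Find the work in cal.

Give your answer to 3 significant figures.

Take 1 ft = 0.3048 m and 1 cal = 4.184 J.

5530 cal

0.493 kN × 1000 = 493 N
154 ft × 0.3048 = 46.9392 m
W = F × d = 493 N × 46.9392 m = 23141 J
23141 J ÷ (4.184 J/cal) = 5530.83 cal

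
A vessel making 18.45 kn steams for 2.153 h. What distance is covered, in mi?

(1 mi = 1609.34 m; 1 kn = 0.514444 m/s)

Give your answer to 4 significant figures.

18.45 kn × 0.514444 → 9.49149 m/s
2.153 h × 3600 → 7750.8 s
d = v × t = 9.49149 m/s × 7750.8 s = 73566.6 m
73566.6 m ÷ (1609.34 m/mi) = 45.7123 mi

45.71 mi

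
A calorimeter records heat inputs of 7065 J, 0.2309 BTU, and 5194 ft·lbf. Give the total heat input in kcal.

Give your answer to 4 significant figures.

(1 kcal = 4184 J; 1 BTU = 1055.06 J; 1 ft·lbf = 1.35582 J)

3.430 kcal

7065 J (already J)
0.2309 BTU × 1055.06 = 243.613 J
5194 ft·lbf × 1.35582 = 7042.13 J
Sum: 7065 + 243.613 + 7042.13 = 14350.7 J
In kcal: 14350.7 / 4184 = 3.4299 kcal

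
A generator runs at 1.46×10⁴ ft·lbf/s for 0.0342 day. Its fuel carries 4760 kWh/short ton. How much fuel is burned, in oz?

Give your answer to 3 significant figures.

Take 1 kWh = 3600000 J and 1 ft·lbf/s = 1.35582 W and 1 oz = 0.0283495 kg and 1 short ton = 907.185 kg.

1.46×10⁴ ft·lbf/s → 19795 W
0.0342 day → 2954.88 s
E = P × t = 19795 × 2954.88 = 5.84918×10⁷ J
4760 kWh/short ton → 1.88892×10⁷ J/kg
m = E / e_s = 5.84918×10⁷ / 1.88892×10⁷ = 3.09657 kg
In oz: 3.09657 / 0.0283495 = 109.228 oz

109 oz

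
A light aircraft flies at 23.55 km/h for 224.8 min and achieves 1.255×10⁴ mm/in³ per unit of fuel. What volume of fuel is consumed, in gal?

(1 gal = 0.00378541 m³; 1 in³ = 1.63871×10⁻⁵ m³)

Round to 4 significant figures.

30.44 gal

23.55 km/h → 6.54167 m/s
224.8 min → 13488 s
d = v × t = 6.54167 × 13488 = 88234 m
1.255×10⁴ mm/in³ → 765846 m/m³
V = d / (distance per unit fuel) = 88234 / 765846 = 0.115211 m³
In gal: 0.115211 / 0.00378541 = 30.4355 gal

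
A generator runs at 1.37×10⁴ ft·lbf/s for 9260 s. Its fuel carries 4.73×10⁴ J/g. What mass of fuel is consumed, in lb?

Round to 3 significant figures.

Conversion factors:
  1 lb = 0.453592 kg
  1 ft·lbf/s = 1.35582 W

1.37×10⁴ ft·lbf/s → 18574.7 W
E = P × t = 18574.7 × 9260 = 1.72002×10⁸ J
4.73×10⁴ J/g → 4.73×10⁷ J/kg
m = E / e_s = 1.72002×10⁸ / 4.73×10⁷ = 3.63641 kg
In lb: 3.63641 / 0.453592 = 8.01692 lb

8.02 lb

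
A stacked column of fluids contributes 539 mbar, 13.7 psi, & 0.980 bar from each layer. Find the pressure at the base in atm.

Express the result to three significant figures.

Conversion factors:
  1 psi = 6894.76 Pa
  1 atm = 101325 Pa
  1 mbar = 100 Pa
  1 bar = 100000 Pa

539 mbar × 100 = 53900 Pa
13.7 psi × 6894.76 = 94458.2 Pa
0.980 bar × 100000 = 98000 Pa
Sum: 53900 + 94458.2 + 98000 = 246358 Pa
In atm: 246358 / 101325 = 2.43136 atm

2.43 atm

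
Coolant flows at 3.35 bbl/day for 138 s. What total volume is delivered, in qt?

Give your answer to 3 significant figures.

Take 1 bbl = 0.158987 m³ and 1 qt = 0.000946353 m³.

3.35 bbl/day → 6.16443×10⁻⁶ m³/s
V = Q × t = 6.16443×10⁻⁶ × 138 = 8.50691×10⁻⁴ m³
In qt: 8.50691×10⁻⁴ / 0.000946353 = 0.898915 qt

0.899 qt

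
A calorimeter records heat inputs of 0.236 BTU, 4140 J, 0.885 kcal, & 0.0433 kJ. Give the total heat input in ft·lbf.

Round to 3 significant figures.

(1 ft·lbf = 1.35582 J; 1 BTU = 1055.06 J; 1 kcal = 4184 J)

0.236 BTU × 1055.06 = 248.994 J
4140 J (already J)
0.885 kcal × 4184 = 3702.84 J
0.0433 kJ × 1000 = 43.3 J
Total: 248.994 + 4140 + 3702.84 + 43.3 = 8135.13 J
In ft·lbf: 8135.13 / 1.35582 = 6000.15 ft·lbf

6000 ft·lbf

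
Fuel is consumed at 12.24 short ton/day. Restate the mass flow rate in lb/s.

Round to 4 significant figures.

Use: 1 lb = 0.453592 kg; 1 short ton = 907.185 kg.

12.24 short ton/day × 907.185 kg/short ton ÷ 86400 s/day = 0.128518 kg/s
0.128518 kg/s ÷ 0.453592 kg/lb = 0.283334 lb/s

0.2833 lb/s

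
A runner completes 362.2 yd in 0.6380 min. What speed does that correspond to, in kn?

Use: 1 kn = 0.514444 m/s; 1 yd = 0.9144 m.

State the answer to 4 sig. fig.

16.82 kn

362.2 yd × 0.9144 = 331.196 m
0.6380 min × 60 = 38.28 s
v = d / t = 331.196 m / 38.28 s = 8.65193 m/s
8.65193 m/s ÷ (0.514444 m/s/kn) = 16.818 kn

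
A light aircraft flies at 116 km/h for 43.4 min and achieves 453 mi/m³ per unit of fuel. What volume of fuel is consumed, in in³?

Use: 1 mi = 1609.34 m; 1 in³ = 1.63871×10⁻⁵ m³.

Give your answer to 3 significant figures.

7020 in³

116 km/h → 32.2222 m/s
43.4 min → 2604 s
d = v × t = 32.2222 × 2604 = 83906.6 m
453 mi/m³ → 729031 m/m³
V = d / (distance per unit fuel) = 83906.6 / 729031 = 0.115093 m³
In in³: 0.115093 / 1.63871×10⁻⁵ = 7023.39 in³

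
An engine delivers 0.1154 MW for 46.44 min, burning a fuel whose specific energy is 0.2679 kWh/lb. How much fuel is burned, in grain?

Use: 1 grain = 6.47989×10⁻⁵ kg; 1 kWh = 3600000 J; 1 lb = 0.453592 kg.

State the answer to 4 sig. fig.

2.334×10⁶ grain

0.1154 MW → 115400 W
46.44 min → 2786.4 s
E = P × t = 115400 × 2786.4 = 3.21551×10⁸ J
0.2679 kWh/lb → 2.12623×10⁶ J/kg
m = E / e_s = 3.21551×10⁸ / 2.12623×10⁶ = 151.231 kg
In grain: 151.231 / 6.47989×10⁻⁵ = 2.33385×10⁶ grain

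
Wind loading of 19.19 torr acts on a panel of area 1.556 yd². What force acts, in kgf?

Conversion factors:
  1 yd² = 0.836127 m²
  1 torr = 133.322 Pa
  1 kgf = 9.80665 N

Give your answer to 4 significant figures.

19.19 torr × 133.322 = 2558.45 Pa
1.556 yd² × 0.836127 = 1.30101 m²
F = P × A = 2558.45 Pa × 1.30101 m² = 3328.57 N
3328.57 N ÷ (9.80665 N/kgf) = 339.42 kgf

339.4 kgf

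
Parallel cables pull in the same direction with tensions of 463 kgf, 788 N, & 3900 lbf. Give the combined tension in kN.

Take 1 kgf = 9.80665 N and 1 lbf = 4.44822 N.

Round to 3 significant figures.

22.7 kN

463 kgf × 9.80665 → 4540.48 N
788 N (already N)
3900 lbf × 4.44822 → 17348.1 N
Sum: 4540.48 + 788 + 17348.1 = 22676.6 N
In kN: 22676.6 / 1000 = 22.6766 kN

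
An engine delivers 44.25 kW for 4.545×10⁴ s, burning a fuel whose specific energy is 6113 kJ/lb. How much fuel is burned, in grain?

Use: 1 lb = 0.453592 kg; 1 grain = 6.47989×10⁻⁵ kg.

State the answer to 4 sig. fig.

44.25 kW → 44250 W
E = P × t = 44250 × 45450 = 2.01116×10⁹ J
6113 kJ/lb → 1.34769×10⁷ J/kg
m = E / e_s = 2.01116×10⁹ / 1.34769×10⁷ = 149.23 kg
In grain: 149.23 / 6.47989×10⁻⁵ = 2.30297×10⁶ grain

2.303×10⁶ grain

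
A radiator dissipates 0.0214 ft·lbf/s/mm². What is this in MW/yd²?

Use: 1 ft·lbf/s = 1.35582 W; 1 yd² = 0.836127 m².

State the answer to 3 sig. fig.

0.0243 MW/yd²

0.0214 ft·lbf/s/mm² × 1.35582 W/ft·lbf/s ÷ 10⁻⁶ m²/mm² = 29014.5 W/m²
29014.5 W/m² ÷ 1000000 W/MW × 0.836127 m²/yd² = 0.0242598 MW/yd²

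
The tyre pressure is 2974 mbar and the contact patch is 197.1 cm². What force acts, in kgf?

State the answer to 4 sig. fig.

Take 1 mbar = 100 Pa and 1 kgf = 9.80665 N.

2974 mbar × 100 = 297400 Pa
197.1 cm² × 0.0001 = 0.01971 m²
F = P × A = 297400 Pa × 0.01971 m² = 5861.75 N
5861.75 N ÷ (9.80665 N/kgf) = 597.732 kgf

597.7 kgf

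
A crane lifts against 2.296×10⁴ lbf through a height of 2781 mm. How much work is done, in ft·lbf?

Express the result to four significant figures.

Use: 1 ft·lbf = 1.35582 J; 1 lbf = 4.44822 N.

2.095×10⁵ ft·lbf

2.296×10⁴ lbf × 4.44822 = 102131 N
2781 mm × 0.001 = 2.781 m
W = F × d = 102131 N × 2.781 m = 284026 J
284026 J ÷ (1.35582 J/ft·lbf) = 209487 ft·lbf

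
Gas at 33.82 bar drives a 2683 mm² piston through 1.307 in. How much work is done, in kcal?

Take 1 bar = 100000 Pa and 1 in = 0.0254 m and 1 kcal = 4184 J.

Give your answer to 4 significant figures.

0.07200 kcal

33.82 bar → 3.382×10⁶ Pa
2683 mm² → 0.002683 m²
F = P × A = 3.382×10⁶ × 0.002683 = 9073.91 N
1.307 in → 0.0331978 m
W = F × d = 9073.91 × 0.0331978 = 301.234 J
In kcal: 301.234 / 4184 = 0.0719967 kcal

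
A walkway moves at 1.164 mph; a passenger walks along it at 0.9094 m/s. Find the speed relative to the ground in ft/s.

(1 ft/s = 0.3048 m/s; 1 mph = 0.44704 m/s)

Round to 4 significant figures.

4.691 ft/s

1.164 mph × 0.44704 = 0.520355 m/s
0.9094 m/s (already m/s)
Sum: 0.520355 + 0.9094 = 1.42976 m/s
In ft/s: 1.42976 / 0.3048 = 4.69081 ft/s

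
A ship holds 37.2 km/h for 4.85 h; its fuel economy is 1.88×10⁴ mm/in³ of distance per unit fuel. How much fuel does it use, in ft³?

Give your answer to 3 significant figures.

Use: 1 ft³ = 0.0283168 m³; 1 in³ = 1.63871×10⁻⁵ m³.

5.55 ft³

37.2 km/h → 10.3333 m/s
4.85 h → 17460 s
d = v × t = 10.3333 × 17460 = 180419 m
1.88×10⁴ mm/in³ → 1.14724×10⁶ m/m³
V = d / (distance per unit fuel) = 180419 / 1.14724×10⁶ = 0.157264 m³
In ft³: 0.157264 / 0.0283168 = 5.55373 ft³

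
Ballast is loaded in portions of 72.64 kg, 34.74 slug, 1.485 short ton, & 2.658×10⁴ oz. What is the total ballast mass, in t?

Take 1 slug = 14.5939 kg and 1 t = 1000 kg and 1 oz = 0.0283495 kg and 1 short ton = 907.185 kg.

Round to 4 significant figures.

2.680 t

72.64 kg (already kg)
34.74 slug × 14.5939 = 506.992 kg
1.485 short ton × 907.185 = 1347.17 kg
2.658×10⁴ oz × 0.0283495 = 753.53 kg
Sum: 72.64 + 506.992 + 1347.17 + 753.53 = 2680.33 kg
In t: 2680.33 / 1000 = 2.68033 t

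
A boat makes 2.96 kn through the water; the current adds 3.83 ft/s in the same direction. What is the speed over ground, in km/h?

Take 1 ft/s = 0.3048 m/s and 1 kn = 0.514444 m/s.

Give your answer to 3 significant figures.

9.68 km/h

2.96 kn × 0.514444 = 1.52275 m/s
3.83 ft/s × 0.3048 = 1.16738 m/s
Sum: 1.52275 + 1.16738 = 2.69013 m/s
In km/h: 2.69013 / (1/3.6) = 9.68447 km/h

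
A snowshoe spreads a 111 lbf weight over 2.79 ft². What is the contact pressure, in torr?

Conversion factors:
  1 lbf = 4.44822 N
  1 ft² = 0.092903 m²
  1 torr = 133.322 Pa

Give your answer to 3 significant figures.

14.3 torr

111 lbf × 4.44822 → 493.752 N
2.79 ft² × 0.092903 → 0.259199 m²
P = F / A = 493.752 N / 0.259199 m² = 1904.91 Pa
1904.91 Pa ÷ (133.322 Pa/torr) = 14.288 torr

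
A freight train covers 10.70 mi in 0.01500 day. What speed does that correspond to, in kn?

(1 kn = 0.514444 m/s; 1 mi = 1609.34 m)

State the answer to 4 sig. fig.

10.70 mi × 1609.34 → 17219.9 m
0.01500 day × 86400 → 1296 s
v = d / t = 17219.9 m / 1296 s = 13.287 m/s
13.287 m/s ÷ (0.514444 m/s/kn) = 25.8279 kn

25.83 kn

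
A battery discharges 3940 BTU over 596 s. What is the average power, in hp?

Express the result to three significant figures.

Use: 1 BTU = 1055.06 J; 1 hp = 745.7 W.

9.35 hp

3940 BTU × 1055.06 = 4.15694×10⁶ J
P = E / t = 4.15694×10⁶ J / 596 s = 6974.73 W
6974.73 W ÷ (745.7 W/hp) = 9.35327 hp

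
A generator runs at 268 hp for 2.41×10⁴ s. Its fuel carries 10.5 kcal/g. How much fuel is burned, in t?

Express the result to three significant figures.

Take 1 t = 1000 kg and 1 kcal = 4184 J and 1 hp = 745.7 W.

268 hp → 199848 W
E = P × t = 199848 × 24100 = 4.81634×10⁹ J
10.5 kcal/g → 4.3932×10⁷ J/kg
m = E / e_s = 4.81634×10⁹ / 4.3932×10⁷ = 109.632 kg
In t: 109.632 / 1000 = 0.109632 t

0.110 t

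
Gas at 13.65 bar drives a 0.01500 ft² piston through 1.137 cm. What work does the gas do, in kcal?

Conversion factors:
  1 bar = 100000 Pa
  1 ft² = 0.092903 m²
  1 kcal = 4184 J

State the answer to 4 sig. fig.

13.65 bar → 1.365×10⁶ Pa
0.01500 ft² → 0.00139354 m²
F = P × A = 1.365×10⁶ × 0.00139354 = 1902.18 N
1.137 cm → 0.01137 m
W = F × d = 1902.18 × 0.01137 = 21.6278 J
In kcal: 21.6278 / 4184 = 0.00516917 kcal

0.005169 kcal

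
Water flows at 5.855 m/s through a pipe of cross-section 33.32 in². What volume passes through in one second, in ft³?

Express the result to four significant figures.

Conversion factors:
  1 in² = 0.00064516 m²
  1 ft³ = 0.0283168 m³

33.32 in² × 0.00064516 = 0.0214967 m²
V = v × A × t = 5.855 m/s × 0.0214967 m² × 1 s = 0.125863 m³
0.125863 m³ ÷ (0.0283168 m³/ft³) = 4.44482 ft³

4.445 ft³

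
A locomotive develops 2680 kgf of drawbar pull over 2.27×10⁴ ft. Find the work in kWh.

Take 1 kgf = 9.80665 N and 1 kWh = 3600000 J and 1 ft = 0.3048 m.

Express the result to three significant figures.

2680 kgf × 9.80665 → 26281.8 N
2.27×10⁴ ft × 0.3048 → 6918.96 m
W = F × d = 26281.8 N × 6918.96 m = 1.81843×10⁸ J
1.81843×10⁸ J ÷ (3600000 J/kWh) = 50.5119 kWh

50.5 kWh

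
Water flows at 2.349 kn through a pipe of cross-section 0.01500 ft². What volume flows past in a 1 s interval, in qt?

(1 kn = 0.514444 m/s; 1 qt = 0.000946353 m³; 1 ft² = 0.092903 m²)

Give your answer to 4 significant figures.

2.349 kn × 0.514444 → 1.20843 m/s
0.01500 ft² × 0.092903 → 0.00139354 m²
V = v × A × t = 1.20843 m/s × 0.00139354 m² × 1 s = 0.001684 m³
0.001684 m³ ÷ (0.000946353 m³/qt) = 1.77946 qt

1.779 qt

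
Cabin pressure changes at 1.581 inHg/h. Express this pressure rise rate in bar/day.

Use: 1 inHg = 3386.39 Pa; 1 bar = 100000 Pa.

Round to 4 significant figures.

1.285 bar/day

1.581 inHg/h × 3386.39 Pa/inHg ÷ 3600 s/h = 1.48719 Pa/s
1.48719 Pa/s ÷ 100000 Pa/bar × 86400 s/day = 1.28493 bar/day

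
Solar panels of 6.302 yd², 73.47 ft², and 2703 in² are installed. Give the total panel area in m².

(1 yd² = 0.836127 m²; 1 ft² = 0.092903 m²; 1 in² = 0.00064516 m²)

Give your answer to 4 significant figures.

6.302 yd² × 0.836127 = 5.26927 m²
73.47 ft² × 0.092903 = 6.82558 m²
2703 in² × 0.00064516 = 1.74387 m²
Total: 5.26927 + 6.82558 + 1.74387 = 13.8387 m²

13.84 m²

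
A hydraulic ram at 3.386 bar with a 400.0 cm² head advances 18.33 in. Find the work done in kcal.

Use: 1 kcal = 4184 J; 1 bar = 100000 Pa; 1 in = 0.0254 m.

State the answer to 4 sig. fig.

1.507 kcal

3.386 bar → 338600 Pa
400.0 cm² → 0.04 m²
F = P × A = 338600 × 0.04 = 13544 N
18.33 in → 0.465582 m
W = F × d = 13544 × 0.465582 = 6305.84 J
In kcal: 6305.84 / 4184 = 1.50713 kcal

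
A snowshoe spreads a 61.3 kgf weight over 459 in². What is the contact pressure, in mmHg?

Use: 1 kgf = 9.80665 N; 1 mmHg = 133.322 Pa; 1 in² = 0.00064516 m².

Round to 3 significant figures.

15.2 mmHg

61.3 kgf × 9.80665 → 601.148 N
459 in² × 0.00064516 → 0.296128 m²
P = F / A = 601.148 N / 0.296128 m² = 2030.03 Pa
2030.03 Pa ÷ (133.322 Pa/mmHg) = 15.2265 mmHg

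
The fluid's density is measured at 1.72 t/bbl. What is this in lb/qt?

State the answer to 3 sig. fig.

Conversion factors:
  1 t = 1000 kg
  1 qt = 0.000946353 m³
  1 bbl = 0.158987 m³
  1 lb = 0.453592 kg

1.72 t/bbl × 1000 kg/t ÷ 0.158987 m³/bbl = 10818.5 kg/m³
10818.5 kg/m³ ÷ 0.453592 kg/lb × 0.000946353 m³/qt = 22.5712 lb/qt

22.6 lb/qt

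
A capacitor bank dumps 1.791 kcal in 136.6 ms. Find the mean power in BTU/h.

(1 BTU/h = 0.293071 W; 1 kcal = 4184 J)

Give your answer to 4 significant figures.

1.791 kcal × 4184 = 7493.54 J
136.6 ms × 0.001 = 0.1366 s
P = E / t = 7493.54 J / 0.1366 s = 54857.5 W
54857.5 W ÷ (0.293071 W/BTU/h) = 187182 BTU/h

1.872×10⁵ BTU/h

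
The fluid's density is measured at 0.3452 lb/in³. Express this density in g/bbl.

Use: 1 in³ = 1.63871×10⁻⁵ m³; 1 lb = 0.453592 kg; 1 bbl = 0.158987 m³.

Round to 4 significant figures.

0.3452 lb/in³ × 0.453592 kg/lb ÷ 1.63871×10⁻⁵ m³/in³ = 9555.07 kg/m³
9555.07 kg/m³ ÷ 0.001 kg/g × 0.158987 m³/bbl = 1.51913×10⁶ g/bbl

1.519×10⁶ g/bbl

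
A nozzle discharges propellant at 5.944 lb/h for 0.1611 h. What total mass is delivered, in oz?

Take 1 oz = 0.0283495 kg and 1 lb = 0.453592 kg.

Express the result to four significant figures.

5.944 lb/h → 7.48931×10⁻⁴ kg/s
0.1611 h → 579.96 s
m = ṁ × t = 7.48931×10⁻⁴ × 579.96 = 0.43435 kg
In oz: 0.43435 / 0.0283495 = 15.3213 oz

15.32 oz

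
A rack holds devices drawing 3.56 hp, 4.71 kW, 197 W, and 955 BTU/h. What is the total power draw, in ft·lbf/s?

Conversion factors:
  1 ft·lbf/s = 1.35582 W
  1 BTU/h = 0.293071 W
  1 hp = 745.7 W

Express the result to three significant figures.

3.56 hp × 745.7 = 2654.69 W
4.71 kW × 1000 = 4710 W
197 W (already W)
955 BTU/h × 0.293071 = 279.883 W
Combined: 2654.69 + 4710 + 197 + 279.883 = 7841.57 W
In ft·lbf/s: 7841.57 / 1.35582 = 5783.64 ft·lbf/s

5780 ft·lbf/s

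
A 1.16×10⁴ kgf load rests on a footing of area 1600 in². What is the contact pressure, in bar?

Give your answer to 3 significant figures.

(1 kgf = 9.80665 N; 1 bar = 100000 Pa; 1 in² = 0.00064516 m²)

1.16×10⁴ kgf × 9.80665 = 113757 N
1600 in² × 0.00064516 = 1.03226 m²
P = F / A = 113757 N / 1.03226 m² = 110202 Pa
110202 Pa ÷ (100000 Pa/bar) = 1.10202 bar

1.10 bar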